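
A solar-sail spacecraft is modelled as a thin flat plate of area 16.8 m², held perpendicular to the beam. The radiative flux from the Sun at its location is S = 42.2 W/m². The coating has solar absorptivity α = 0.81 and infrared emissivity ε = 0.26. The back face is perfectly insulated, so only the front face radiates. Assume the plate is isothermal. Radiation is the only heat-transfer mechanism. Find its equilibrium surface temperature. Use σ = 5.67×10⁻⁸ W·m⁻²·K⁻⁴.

At equilibrium, absorbed power = emitted power.
Absorbing cross-section = A = 16.80 m²; emitting surface = A = 16.80 m² (ratio 1).
αS·A_cross = εσ·A_surf·T⁴  ⇒  T⁴ = αS/(ε·1σ).
T⁴ = 0.810·42.2/(0.26·1·5.67×10⁻⁸) = 2.319×10⁹ K⁴.
T = (2.319×10⁹)^(1/4).

T ≈ 219 K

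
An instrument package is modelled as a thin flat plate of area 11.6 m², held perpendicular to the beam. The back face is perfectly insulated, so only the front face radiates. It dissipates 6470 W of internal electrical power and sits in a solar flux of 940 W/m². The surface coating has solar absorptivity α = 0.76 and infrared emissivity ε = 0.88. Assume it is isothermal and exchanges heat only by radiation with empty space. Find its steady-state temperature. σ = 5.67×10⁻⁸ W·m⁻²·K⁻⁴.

T ≈ 400 K

At steady state, absorbed solar power + internal power = radiated power.
Absorbed: α·S·A_cross = 0.76·940·11.60 = 8287 W (cross-section A).
Total input = 8287 + 6470 = 14760 W.
Radiated: εσ·A_surf·T⁴ with A_surf = A = 11.60 m².
T⁴ = 14760/(0.88·5.67×10⁻⁸·11.60) = 2.550×10¹⁰ K⁴.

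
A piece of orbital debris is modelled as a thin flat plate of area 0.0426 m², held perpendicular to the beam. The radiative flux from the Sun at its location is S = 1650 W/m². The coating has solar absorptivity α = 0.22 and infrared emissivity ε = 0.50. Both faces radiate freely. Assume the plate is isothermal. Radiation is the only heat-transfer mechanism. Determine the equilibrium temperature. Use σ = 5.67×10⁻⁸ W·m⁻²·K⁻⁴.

At equilibrium, absorbed power = emitted power.
Absorbing cross-section = A = 0.04260 m²; emitting surface = 2A = 0.08520 m² (ratio 2).
αS·A_cross = εσ·A_surf·T⁴  ⇒  T⁴ = αS/(ε·2σ).
T⁴ = 0.220·1650/(0.50·2·5.67×10⁻⁸) = 6.402×10⁹ K⁴.
T = (6.402×10⁹)^(1/4).

T ≈ 283 K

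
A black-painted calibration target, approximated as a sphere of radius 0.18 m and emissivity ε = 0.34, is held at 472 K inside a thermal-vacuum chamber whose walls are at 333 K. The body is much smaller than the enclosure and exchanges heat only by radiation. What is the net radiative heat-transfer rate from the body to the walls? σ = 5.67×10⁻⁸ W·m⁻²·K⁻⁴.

For a small grey body in a large enclosure: P_net = εσA(T_body⁴ − T_wall⁴).
A = 4πr² = 0.4072 m²; T_body⁴ − T_wall⁴ = 4.963×10¹⁰ − 1.230×10¹⁰ = 3.734×10¹⁰ K⁴.
|P_net| = 0.34·5.67×10⁻⁸·0.4072·3.734×10¹⁰.

P_net ≈ 293 W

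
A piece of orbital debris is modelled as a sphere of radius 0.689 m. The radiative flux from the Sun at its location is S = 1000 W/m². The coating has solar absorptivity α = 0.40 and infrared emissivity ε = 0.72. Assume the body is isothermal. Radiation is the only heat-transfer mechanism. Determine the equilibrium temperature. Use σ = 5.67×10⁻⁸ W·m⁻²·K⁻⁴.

At equilibrium, absorbed power = emitted power.
Absorbing cross-section = πr² = 1.491 m²; emitting surface = 4πr² = 5.966 m² (ratio 4).
αS·A_cross = εσ·A_surf·T⁴  ⇒  T⁴ = αS/(ε·4σ).
T⁴ = 0.400·1000/(0.72·4·5.67×10⁻⁸) = 2.450×10⁹ K⁴.
T = (2.450×10⁹)^(1/4).

T ≈ 222 K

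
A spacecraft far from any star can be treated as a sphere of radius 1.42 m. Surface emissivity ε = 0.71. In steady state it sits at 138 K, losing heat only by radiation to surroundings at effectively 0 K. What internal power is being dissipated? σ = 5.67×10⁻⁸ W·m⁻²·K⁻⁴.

P ≈ 370 W

Steady state: P = εσA T⁴.
A = 4πr² = 25.34 m²; T⁴ = (138)⁴ = 3.627×10⁸ K⁴.
P = 0.71 × 5.67×10⁻⁸ × 25.34 × 3.627×10⁸.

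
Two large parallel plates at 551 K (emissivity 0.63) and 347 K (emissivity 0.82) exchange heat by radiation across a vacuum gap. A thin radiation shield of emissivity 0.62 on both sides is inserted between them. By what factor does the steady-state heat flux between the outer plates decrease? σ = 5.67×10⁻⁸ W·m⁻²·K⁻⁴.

Without shield: q₀ = σΔ(T⁴)/(1/ε₁+1/ε₂−1) with denominator 1.807.
With shield the two gaps are in series; the resistances add: (1/ε₁+1/ε_s−1)+(1/ε_s+1/ε₂−1) = 2.200+1.832 = 4.033.
Heat-flux ratio q₀/q = 4.033/1.807.

factor ≈ 2.23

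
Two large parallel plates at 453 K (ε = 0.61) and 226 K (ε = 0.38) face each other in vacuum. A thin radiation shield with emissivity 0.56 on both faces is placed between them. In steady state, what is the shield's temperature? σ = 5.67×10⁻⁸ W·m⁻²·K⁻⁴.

T_s ≈ 400 K

In steady state the net flux on the hot side equals that on the cold side.
σ(T₁⁴−T_s⁴)/D₁ = σ(T_s⁴−T₂⁴)/D₂, with D₁ = 1/ε₁+1/ε_s−1 = 2.425, D₂ = 1/ε_s+1/ε₂−1 = 3.417.
Solve for T_s⁴: T_s⁴ = (D₂·T₁⁴ + D₁·T₂⁴)/(D₁+D₂) = 2.571×10¹⁰ K⁴.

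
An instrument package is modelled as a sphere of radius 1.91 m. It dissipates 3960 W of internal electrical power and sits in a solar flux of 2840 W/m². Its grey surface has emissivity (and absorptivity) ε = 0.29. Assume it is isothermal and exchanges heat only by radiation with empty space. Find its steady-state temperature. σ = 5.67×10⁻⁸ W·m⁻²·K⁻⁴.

T ≈ 365 K

At steady state, absorbed solar power + internal power = radiated power.
Absorbed: α·S·A_cross = 0.29·2840·11.46 = 9439 W (cross-section πr²).
Total input = 9439 + 3960 = 13400 W.
Radiated: εσ·A_surf·T⁴ with A_surf = 4πr² = 45.84 m².
T⁴ = 13400/(0.29·5.67×10⁻⁸·45.84) = 1.778×10¹⁰ K⁴.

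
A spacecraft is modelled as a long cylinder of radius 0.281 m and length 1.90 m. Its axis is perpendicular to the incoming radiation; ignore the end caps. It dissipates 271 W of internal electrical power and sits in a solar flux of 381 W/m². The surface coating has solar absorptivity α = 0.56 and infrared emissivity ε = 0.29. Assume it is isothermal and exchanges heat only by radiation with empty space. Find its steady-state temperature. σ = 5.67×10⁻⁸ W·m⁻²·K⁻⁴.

At steady state, absorbed solar power + internal power = radiated power.
Absorbed: α·S·A_cross = 0.56·381·1.068 = 227.8 W (cross-section 2rL).
Total input = 227.8 + 271 = 498.8 W.
Radiated: εσ·A_surf·T⁴ with A_surf = 2πrL = 3.355 m².
T⁴ = 498.8/(0.29·5.67×10⁻⁸·3.355) = 9.043×10⁹ K⁴.

T ≈ 308 K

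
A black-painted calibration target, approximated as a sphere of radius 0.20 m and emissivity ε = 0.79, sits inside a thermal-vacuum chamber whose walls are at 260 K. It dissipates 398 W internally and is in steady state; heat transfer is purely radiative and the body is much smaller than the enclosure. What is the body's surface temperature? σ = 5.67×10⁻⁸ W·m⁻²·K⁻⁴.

For a small grey body in a large enclosure, net radiated power = εσA(T⁴ − T_w⁴).
Steady state: P = εσA(T⁴ − T_w⁴) with A = 4πr² = 0.5027 m².
T⁴ = P/(εσA) + T_w⁴ = 398/(0.79·5.67×10⁻⁸·0.5027) + (260)⁴
    = 1.768×10¹⁰ + 4.570×10⁹ = 2.225×10¹⁰ K⁴.

T ≈ 386 K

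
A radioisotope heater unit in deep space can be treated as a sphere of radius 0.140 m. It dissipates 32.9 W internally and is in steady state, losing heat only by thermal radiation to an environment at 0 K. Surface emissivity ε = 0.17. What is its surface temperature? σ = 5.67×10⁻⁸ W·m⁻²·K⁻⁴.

Steady state: internal power = radiated power, P = εσA T⁴.
Radiating area A = 4πr² = 0.2463 m².
T⁴ = P/(εσA) = 32.9/(0.17·5.67×10⁻⁸·0.2463) = 1.386×10¹⁰ K⁴.
T = (1.386×10¹⁰)^(1/4).

T ≈ 343 K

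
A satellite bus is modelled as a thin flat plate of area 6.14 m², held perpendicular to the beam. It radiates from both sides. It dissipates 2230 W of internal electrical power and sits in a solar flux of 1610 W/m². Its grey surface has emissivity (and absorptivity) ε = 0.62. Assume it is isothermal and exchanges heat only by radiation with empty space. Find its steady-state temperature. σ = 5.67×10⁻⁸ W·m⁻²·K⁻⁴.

T ≈ 373 K

At steady state, absorbed solar power + internal power = radiated power.
Absorbed: α·S·A_cross = 0.62·1610·6.140 = 6129 W (cross-section A).
Total input = 6129 + 2230 = 8359 W.
Radiated: εσ·A_surf·T⁴ with A_surf = 2A = 12.28 m².
T⁴ = 8359/(0.62·5.67×10⁻⁸·12.28) = 1.936×10¹⁰ K⁴.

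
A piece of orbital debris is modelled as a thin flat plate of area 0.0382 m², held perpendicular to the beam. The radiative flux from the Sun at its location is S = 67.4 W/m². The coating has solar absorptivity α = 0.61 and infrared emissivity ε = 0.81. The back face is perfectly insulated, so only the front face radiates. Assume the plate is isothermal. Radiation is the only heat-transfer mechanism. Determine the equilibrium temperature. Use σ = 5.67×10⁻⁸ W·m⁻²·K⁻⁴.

At equilibrium, absorbed power = emitted power.
Absorbing cross-section = A = 0.03820 m²; emitting surface = A = 0.03820 m² (ratio 1).
αS·A_cross = εσ·A_surf·T⁴  ⇒  T⁴ = αS/(ε·1σ).
T⁴ = 0.610·67.4/(0.81·1·5.67×10⁻⁸) = 8.952×10⁸ K⁴.
T = (8.952×10⁸)^(1/4).

T ≈ 173 K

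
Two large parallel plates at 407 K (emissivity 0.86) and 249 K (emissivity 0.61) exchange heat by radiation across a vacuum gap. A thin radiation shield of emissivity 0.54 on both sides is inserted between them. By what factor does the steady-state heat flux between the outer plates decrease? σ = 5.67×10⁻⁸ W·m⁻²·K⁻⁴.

factor ≈ 2.50

Without shield: q₀ = σΔ(T⁴)/(1/ε₁+1/ε₂−1) with denominator 1.802.
With shield the two gaps are in series; the resistances add: (1/ε₁+1/ε_s−1)+(1/ε_s+1/ε₂−1) = 2.015+2.491 = 4.506.
Heat-flux ratio q₀/q = 4.506/1.802.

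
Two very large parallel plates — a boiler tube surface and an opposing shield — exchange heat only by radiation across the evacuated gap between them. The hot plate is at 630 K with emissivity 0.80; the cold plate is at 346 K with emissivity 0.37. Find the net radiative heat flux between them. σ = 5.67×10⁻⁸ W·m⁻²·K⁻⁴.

For two infinite grey parallel plates, q = σ(T₁⁴ − T₂⁴)/(1/ε₁ + 1/ε₂ − 1).
T₁⁴ − T₂⁴ = 1.575×10¹¹ − 1.433×10¹⁰ = 1.432×10¹¹ K⁴.
1/ε₁ + 1/ε₂ − 1 = 1.250 + 2.703 − 1 = 2.953.
q = 5.67×10⁻⁸ × 1.432×10¹¹ / 2.953.

q ≈ 2750 W/m²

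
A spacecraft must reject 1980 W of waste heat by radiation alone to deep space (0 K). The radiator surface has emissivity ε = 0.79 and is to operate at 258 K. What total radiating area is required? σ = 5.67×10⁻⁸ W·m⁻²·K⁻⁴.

P = εσA T⁴ ⇒ A = P/(εσT⁴).
T⁴ = 4.431×10⁹ K⁴.
A = 1980/(0.79 × 5.67×10⁻⁸ × 4.431×10⁹).

A ≈ 9.98 m²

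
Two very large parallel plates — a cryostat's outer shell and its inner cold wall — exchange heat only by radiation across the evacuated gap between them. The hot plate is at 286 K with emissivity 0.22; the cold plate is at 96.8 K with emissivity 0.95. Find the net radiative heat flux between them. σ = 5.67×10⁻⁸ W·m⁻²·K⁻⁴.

q ≈ 81.4 W/m²

For two infinite grey parallel plates, q = σ(T₁⁴ − T₂⁴)/(1/ε₁ + 1/ε₂ − 1).
T₁⁴ − T₂⁴ = 6.691×10⁹ − 8.780×10⁷ = 6.603×10⁹ K⁴.
1/ε₁ + 1/ε₂ − 1 = 4.545 + 1.053 − 1 = 4.598.
q = 5.67×10⁻⁸ × 6.603×10⁹ / 4.598.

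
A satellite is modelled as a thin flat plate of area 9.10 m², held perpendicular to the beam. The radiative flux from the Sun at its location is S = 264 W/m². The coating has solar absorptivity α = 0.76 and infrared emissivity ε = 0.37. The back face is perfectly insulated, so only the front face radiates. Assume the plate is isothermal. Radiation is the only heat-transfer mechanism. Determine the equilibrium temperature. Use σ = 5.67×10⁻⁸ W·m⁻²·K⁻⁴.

At equilibrium, absorbed power = emitted power.
Absorbing cross-section = A = 9.100 m²; emitting surface = A = 9.100 m² (ratio 1).
αS·A_cross = εσ·A_surf·T⁴  ⇒  T⁴ = αS/(ε·1σ).
T⁴ = 0.760·264/(0.37·1·5.67×10⁻⁸) = 9.564×10⁹ K⁴.
T = (9.564×10⁹)^(1/4).

T ≈ 313 K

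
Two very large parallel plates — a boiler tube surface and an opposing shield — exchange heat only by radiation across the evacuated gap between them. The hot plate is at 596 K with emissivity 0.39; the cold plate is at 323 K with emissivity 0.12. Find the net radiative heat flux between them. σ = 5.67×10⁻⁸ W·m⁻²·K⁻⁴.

For two infinite grey parallel plates, q = σ(T₁⁴ − T₂⁴)/(1/ε₁ + 1/ε₂ − 1).
T₁⁴ − T₂⁴ = 1.262×10¹¹ − 1.088×10¹⁰ = 1.153×10¹¹ K⁴.
1/ε₁ + 1/ε₂ − 1 = 2.564 + 8.333 − 1 = 9.897.
q = 5.67×10⁻⁸ × 1.153×10¹¹ / 9.897.

q ≈ 660 W/m²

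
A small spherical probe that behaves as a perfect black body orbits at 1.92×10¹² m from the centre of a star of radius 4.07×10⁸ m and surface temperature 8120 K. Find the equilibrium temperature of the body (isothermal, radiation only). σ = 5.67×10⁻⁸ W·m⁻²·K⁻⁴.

The star's surface emits σT_*⁴; at distance d the flux is S = σT_*⁴(R_*/d)².
S = 5.67×10⁻⁸·(8120)⁴·(4.07×10⁸/1.92×10¹²)² = 11.08 W/m².
For an isothermal sphere T⁴ = (1−a)S/(4σ) = 4.884×10⁷ K⁴.

T ≈ 83.6 K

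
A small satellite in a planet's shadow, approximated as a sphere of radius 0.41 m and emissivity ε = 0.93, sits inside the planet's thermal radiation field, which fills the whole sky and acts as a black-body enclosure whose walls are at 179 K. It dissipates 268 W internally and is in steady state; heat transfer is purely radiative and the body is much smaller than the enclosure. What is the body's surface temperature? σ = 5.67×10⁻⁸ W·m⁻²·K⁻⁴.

T ≈ 242 K

For a small grey body in a large enclosure, net radiated power = εσA(T⁴ − T_w⁴).
Steady state: P = εσA(T⁴ − T_w⁴) with A = 4πr² = 2.112 m².
T⁴ = P/(εσA) + T_w⁴ = 268/(0.93·5.67×10⁻⁸·2.112) + (179)⁴
    = 2.406×10⁹ + 1.027×10⁹ = 3.433×10⁹ K⁴.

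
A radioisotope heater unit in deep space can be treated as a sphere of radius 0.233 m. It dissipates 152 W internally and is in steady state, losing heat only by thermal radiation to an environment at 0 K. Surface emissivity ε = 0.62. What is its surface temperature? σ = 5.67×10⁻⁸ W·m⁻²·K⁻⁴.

T ≈ 282 K

Steady state: internal power = radiated power, P = εσA T⁴.
Radiating area A = 4πr² = 0.6822 m².
T⁴ = P/(εσA) = 152/(0.62·5.67×10⁻⁸·0.6822) = 6.338×10⁹ K⁴.
T = (6.338×10⁹)^(1/4).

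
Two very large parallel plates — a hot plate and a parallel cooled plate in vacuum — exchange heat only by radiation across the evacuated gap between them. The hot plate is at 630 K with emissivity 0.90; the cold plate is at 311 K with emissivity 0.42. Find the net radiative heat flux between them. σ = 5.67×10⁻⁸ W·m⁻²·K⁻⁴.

q ≈ 3370 W/m²

For two infinite grey parallel plates, q = σ(T₁⁴ − T₂⁴)/(1/ε₁ + 1/ε₂ − 1).
T₁⁴ − T₂⁴ = 1.575×10¹¹ − 9.355×10⁹ = 1.482×10¹¹ K⁴.
1/ε₁ + 1/ε₂ − 1 = 1.111 + 2.381 − 1 = 2.492.
q = 5.67×10⁻⁸ × 1.482×10¹¹ / 2.492.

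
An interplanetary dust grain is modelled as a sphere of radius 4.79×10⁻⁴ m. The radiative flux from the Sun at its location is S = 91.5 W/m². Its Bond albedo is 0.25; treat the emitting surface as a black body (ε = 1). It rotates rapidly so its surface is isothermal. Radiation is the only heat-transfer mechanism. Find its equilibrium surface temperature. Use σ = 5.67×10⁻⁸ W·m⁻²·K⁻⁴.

T ≈ 132 K

At equilibrium, absorbed power = emitted power.
Absorbing cross-section = πr² = 7.208×10⁻⁷ m²; emitting surface = 4πr² = 2.883×10⁻⁶ m² (ratio 4).
(1−a)S·A_cross = εσ·A_surf·T⁴  ⇒  T⁴ = (1−a)S/(4σ).
T⁴ = 0.750·91.5/(4·5.67×10⁻⁸) = 3.026×10⁸ K⁴.
T = (3.026×10⁸)^(1/4).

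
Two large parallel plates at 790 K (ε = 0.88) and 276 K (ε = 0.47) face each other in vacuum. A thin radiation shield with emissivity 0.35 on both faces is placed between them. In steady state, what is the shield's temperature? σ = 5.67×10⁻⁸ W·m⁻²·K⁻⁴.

In steady state the net flux on the hot side equals that on the cold side.
σ(T₁⁴−T_s⁴)/D₁ = σ(T_s⁴−T₂⁴)/D₂, with D₁ = 1/ε₁+1/ε_s−1 = 2.994, D₂ = 1/ε_s+1/ε₂−1 = 3.985.
Solve for T_s⁴: T_s⁴ = (D₂·T₁⁴ + D₁·T₂⁴)/(D₁+D₂) = 2.249×10¹¹ K⁴.

T_s ≈ 689 K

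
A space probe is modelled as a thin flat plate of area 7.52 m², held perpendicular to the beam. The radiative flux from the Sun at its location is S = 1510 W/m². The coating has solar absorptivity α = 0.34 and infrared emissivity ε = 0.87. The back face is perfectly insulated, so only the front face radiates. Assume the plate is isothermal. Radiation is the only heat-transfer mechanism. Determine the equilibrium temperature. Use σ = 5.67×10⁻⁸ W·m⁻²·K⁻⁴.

At equilibrium, absorbed power = emitted power.
Absorbing cross-section = A = 7.520 m²; emitting surface = A = 7.520 m² (ratio 1).
αS·A_cross = εσ·A_surf·T⁴  ⇒  T⁴ = αS/(ε·1σ).
T⁴ = 0.340·1510/(0.87·1·5.67×10⁻⁸) = 1.041×10¹⁰ K⁴.
T = (1.041×10¹⁰)^(1/4).

T ≈ 319 K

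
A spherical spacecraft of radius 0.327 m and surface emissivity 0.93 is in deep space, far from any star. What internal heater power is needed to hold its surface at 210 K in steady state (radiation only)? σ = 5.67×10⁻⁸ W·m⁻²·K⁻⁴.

P = εσ·4πr²·T⁴.
4πr² = 1.344 m²; T⁴ = 1.945×10⁹ K⁴.
P = 0.93·5.67×10⁻⁸·1.344·1.945×10⁹.

P ≈ 138 W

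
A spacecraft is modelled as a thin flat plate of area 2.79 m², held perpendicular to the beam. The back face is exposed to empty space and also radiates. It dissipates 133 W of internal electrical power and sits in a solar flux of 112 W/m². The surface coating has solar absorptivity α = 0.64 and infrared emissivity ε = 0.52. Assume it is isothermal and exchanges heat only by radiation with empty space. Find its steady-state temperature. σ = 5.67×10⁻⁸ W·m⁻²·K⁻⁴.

At steady state, absorbed solar power + internal power = radiated power.
Absorbed: α·S·A_cross = 0.64·112·2.790 = 200.0 W (cross-section A).
Total input = 200.0 + 133 = 333.0 W.
Radiated: εσ·A_surf·T⁴ with A_surf = 2A = 5.580 m².
T⁴ = 333.0/(0.52·5.67×10⁻⁸·5.580) = 2.024×10⁹ K⁴.

T ≈ 212 K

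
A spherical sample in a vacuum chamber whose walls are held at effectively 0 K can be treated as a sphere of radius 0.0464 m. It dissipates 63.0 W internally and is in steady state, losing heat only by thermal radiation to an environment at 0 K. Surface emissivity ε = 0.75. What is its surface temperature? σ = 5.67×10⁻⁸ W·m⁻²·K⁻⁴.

Steady state: internal power = radiated power, P = εσA T⁴.
Radiating area A = 4πr² = 0.02705 m².
T⁴ = P/(εσA) = 63.0/(0.75·5.67×10⁻⁸·0.02705) = 5.476×10¹⁰ K⁴.
T = (5.476×10¹⁰)^(1/4).

T ≈ 484 K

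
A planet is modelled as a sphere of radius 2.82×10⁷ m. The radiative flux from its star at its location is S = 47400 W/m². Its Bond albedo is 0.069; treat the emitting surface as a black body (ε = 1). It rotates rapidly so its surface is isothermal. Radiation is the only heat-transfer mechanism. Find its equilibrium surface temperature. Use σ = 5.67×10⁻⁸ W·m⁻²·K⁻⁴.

T ≈ 664 K

At equilibrium, absorbed power = emitted power.
Absorbing cross-section = πr² = 2.498×10¹⁵ m²; emitting surface = 4πr² = 9.993×10¹⁵ m² (ratio 4).
(1−a)S·A_cross = εσ·A_surf·T⁴  ⇒  T⁴ = (1−a)S/(4σ).
T⁴ = 0.931·47400/(4·5.67×10⁻⁸) = 1.946×10¹¹ K⁴.
T = (1.946×10¹¹)^(1/4).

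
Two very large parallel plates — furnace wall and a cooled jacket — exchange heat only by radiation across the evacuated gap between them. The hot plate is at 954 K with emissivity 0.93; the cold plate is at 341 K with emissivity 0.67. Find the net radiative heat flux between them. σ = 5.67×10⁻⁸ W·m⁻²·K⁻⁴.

q ≈ 29500 W/m²

For two infinite grey parallel plates, q = σ(T₁⁴ − T₂⁴)/(1/ε₁ + 1/ε₂ − 1).
T₁⁴ − T₂⁴ = 8.283×10¹¹ − 1.352×10¹⁰ = 8.148×10¹¹ K⁴.
1/ε₁ + 1/ε₂ − 1 = 1.075 + 1.493 − 1 = 1.568.
q = 5.67×10⁻⁸ × 8.148×10¹¹ / 1.568.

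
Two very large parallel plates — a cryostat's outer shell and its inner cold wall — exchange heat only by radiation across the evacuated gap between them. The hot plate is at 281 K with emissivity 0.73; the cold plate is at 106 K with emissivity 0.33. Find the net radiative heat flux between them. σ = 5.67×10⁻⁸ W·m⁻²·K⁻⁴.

For two infinite grey parallel plates, q = σ(T₁⁴ − T₂⁴)/(1/ε₁ + 1/ε₂ − 1).
T₁⁴ − T₂⁴ = 6.235×10⁹ − 1.262×10⁸ = 6.109×10⁹ K⁴.
1/ε₁ + 1/ε₂ − 1 = 1.370 + 3.030 − 1 = 3.400.
q = 5.67×10⁻⁸ × 6.109×10⁹ / 3.400.

q ≈ 102 W/m²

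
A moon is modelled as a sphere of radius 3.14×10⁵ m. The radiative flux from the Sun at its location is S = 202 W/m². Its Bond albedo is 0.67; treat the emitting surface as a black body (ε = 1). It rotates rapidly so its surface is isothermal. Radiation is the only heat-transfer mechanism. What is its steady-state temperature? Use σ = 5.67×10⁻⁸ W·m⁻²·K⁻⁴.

T ≈ 131 K

At equilibrium, absorbed power = emitted power.
Absorbing cross-section = πr² = 3.097×10¹¹ m²; emitting surface = 4πr² = 1.239×10¹² m² (ratio 4).
(1−a)S·A_cross = εσ·A_surf·T⁴  ⇒  T⁴ = (1−a)S/(4σ).
T⁴ = 0.330·202/(4·5.67×10⁻⁸) = 2.939×10⁸ K⁴.
T = (2.939×10⁸)^(1/4).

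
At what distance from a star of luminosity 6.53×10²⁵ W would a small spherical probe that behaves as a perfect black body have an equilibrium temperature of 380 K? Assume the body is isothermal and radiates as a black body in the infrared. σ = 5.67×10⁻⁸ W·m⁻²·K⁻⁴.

For an isothermal black-emitting sphere, (1−a)S·πr² = σ·4πr²·T⁴ ⇒ S = 4σT⁴/(1−a).
S = 4·5.67×10⁻⁸·(380)⁴/1.00 = 4729 W/m².
Flux falls as S = L/(4πd²), so d = √(L/(4πS)) = √(6.53×10²⁵/(4π·4729)).

d ≈ 3.31×10¹⁰ m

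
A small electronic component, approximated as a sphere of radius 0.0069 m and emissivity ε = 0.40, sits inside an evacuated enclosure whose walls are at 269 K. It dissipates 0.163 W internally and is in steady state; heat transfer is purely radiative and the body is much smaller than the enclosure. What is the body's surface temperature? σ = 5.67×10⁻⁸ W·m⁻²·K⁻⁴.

T ≈ 362 K

For a small grey body in a large enclosure, net radiated power = εσA(T⁴ − T_w⁴).
Steady state: P = εσA(T⁴ − T_w⁴) with A = 4πr² = 5.983×10⁻⁴ m².
T⁴ = P/(εσA) + T_w⁴ = 0.163/(0.40·5.67×10⁻⁸·5.983×10⁻⁴) + (269)⁴
    = 1.201×10¹⁰ + 5.236×10⁹ = 1.725×10¹⁰ K⁴.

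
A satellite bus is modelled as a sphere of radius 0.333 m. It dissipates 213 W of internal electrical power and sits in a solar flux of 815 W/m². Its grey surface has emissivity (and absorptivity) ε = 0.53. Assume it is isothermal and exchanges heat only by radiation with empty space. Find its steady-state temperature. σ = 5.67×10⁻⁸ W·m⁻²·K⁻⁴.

At steady state, absorbed solar power + internal power = radiated power.
Absorbed: α·S·A_cross = 0.53·815·0.3484 = 150.5 W (cross-section πr²).
Total input = 150.5 + 213 = 363.5 W.
Radiated: εσ·A_surf·T⁴ with A_surf = 4πr² = 1.393 m².
T⁴ = 363.5/(0.53·5.67×10⁻⁸·1.393) = 8.680×10⁹ K⁴.

T ≈ 305 K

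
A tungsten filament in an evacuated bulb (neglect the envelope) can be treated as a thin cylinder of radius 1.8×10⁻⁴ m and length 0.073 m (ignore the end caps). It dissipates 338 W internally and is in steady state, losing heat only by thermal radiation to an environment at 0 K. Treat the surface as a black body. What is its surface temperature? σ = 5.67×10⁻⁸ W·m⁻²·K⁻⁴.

Steady state: internal power = radiated power, P = εσA T⁴.
Radiating area A = 2πrL = 8.256×10⁻⁵ m².
T⁴ = P/(εσA) = 338/(1.0·5.67×10⁻⁸·8.256×10⁻⁵) = 7.220×10¹³ K⁴.
T = (7.220×10¹³)^(1/4).

T ≈ 2920 K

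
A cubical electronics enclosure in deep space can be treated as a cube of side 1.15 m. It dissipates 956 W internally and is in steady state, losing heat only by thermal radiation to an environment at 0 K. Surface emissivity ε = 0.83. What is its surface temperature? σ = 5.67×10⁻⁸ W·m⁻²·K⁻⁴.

Steady state: internal power = radiated power, P = εσA T⁴.
Radiating area A = 6L² = 7.935 m².
T⁴ = P/(εσA) = 956/(0.83·5.67×10⁻⁸·7.935) = 2.560×10⁹ K⁴.
T = (2.560×10⁹)^(1/4).

T ≈ 225 K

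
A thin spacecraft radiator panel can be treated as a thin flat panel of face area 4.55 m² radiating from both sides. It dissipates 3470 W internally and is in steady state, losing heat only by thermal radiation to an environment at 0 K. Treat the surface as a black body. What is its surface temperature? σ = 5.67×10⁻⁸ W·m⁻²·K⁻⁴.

T ≈ 286 K

Steady state: internal power = radiated power, P = εσA T⁴.
Radiating area A = 2·4.55 = 9.100 m².
T⁴ = P/(εσA) = 3470/(1.0·5.67×10⁻⁸·9.100) = 6.725×10⁹ K⁴.
T = (6.725×10⁹)^(1/4).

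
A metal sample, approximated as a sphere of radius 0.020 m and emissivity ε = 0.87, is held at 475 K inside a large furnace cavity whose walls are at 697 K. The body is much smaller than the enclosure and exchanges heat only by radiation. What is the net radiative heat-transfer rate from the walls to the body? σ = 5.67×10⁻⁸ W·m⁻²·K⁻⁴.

P_net ≈ 45.9 W

For a small grey body in a large enclosure: P_net = εσA(T_body⁴ − T_wall⁴).
A = 4πr² = 0.005027 m²; T_body⁴ − T_wall⁴ = 5.091×10¹⁰ − 2.360×10¹¹ = -1.851×10¹¹ K⁴.
|P_net| = 0.87·5.67×10⁻⁸·0.005027·1.851×10¹¹.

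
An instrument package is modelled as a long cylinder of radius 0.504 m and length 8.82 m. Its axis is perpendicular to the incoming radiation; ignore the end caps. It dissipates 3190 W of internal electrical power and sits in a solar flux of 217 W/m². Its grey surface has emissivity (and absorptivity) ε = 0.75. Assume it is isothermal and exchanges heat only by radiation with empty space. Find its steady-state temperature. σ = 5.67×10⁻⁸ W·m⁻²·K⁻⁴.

At steady state, absorbed solar power + internal power = radiated power.
Absorbed: α·S·A_cross = 0.75·217·8.891 = 1447 W (cross-section 2rL).
Total input = 1447 + 3190 = 4637 W.
Radiated: εσ·A_surf·T⁴ with A_surf = 2πrL = 27.93 m².
T⁴ = 4637/(0.75·5.67×10⁻⁸·27.93) = 3.904×10⁹ K⁴.

T ≈ 250 K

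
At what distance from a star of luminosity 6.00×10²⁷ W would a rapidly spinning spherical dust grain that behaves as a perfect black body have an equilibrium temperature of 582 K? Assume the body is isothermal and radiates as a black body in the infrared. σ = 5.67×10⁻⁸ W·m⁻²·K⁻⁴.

d ≈ 1.35×10¹¹ m

For an isothermal black-emitting sphere, (1−a)S·πr² = σ·4πr²·T⁴ ⇒ S = 4σT⁴/(1−a).
S = 4·5.67×10⁻⁸·(582)⁴/1.00 = 26020 W/m².
Flux falls as S = L/(4πd²), so d = √(L/(4πS)) = √(6.00×10²⁷/(4π·26020)).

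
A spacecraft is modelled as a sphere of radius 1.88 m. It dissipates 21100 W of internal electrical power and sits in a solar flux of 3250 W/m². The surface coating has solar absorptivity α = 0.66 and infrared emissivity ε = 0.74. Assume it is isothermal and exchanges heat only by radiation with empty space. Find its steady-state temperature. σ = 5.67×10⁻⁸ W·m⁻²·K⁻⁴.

At steady state, absorbed solar power + internal power = radiated power.
Absorbed: α·S·A_cross = 0.66·3250·11.10 = 23820 W (cross-section πr²).
Total input = 23820 + 21100 = 44920 W.
Radiated: εσ·A_surf·T⁴ with A_surf = 4πr² = 44.41 m².
T⁴ = 44920/(0.74·5.67×10⁻⁸·44.41) = 2.410×10¹⁰ K⁴.

T ≈ 394 K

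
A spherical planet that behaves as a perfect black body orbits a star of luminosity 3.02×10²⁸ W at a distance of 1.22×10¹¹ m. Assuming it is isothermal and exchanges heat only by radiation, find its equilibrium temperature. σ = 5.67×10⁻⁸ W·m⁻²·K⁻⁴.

First find the stellar flux at distance d: S = L/(4πd²) = 3.02×10²⁸/(4π·(1.22×10¹¹)²) = 1.615×10⁵ W/m².
For an isothermal sphere, absorbed (1−a)S·πr² = emitted σ·4πr²·T⁴, so T⁴ = (1−a)S/(4σ).
T⁴ = 1.00·1.615×10⁵/(4·5.67×10⁻⁸) = 7.119×10¹¹ K⁴.

T ≈ 919 K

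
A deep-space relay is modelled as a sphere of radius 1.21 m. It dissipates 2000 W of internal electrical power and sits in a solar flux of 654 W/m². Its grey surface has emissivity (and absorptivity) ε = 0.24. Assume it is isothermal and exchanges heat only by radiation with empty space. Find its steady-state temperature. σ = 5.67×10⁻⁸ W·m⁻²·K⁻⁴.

At steady state, absorbed solar power + internal power = radiated power.
Absorbed: α·S·A_cross = 0.24·654·4.600 = 722.0 W (cross-section πr²).
Total input = 722.0 + 2000 = 2722 W.
Radiated: εσ·A_surf·T⁴ with A_surf = 4πr² = 18.40 m².
T⁴ = 2722/(0.24·5.67×10⁻⁸·18.40) = 1.087×10¹⁰ K⁴.

T ≈ 323 K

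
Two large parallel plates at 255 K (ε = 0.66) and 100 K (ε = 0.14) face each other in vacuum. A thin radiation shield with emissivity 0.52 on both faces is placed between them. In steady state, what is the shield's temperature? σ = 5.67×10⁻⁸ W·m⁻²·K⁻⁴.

T_s ≈ 239 K

In steady state the net flux on the hot side equals that on the cold side.
σ(T₁⁴−T_s⁴)/D₁ = σ(T_s⁴−T₂⁴)/D₂, with D₁ = 1/ε₁+1/ε_s−1 = 2.438, D₂ = 1/ε_s+1/ε₂−1 = 8.066.
Solve for T_s⁴: T_s⁴ = (D₂·T₁⁴ + D₁·T₂⁴)/(D₁+D₂) = 3.270×10⁹ K⁴.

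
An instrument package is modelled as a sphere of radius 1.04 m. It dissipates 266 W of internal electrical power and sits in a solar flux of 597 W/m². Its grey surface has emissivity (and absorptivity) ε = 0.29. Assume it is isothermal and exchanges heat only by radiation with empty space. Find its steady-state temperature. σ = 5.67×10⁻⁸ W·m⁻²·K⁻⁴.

At steady state, absorbed solar power + internal power = radiated power.
Absorbed: α·S·A_cross = 0.29·597·3.398 = 588.3 W (cross-section πr²).
Total input = 588.3 + 266 = 854.3 W.
Radiated: εσ·A_surf·T⁴ with A_surf = 4πr² = 13.59 m².
T⁴ = 854.3/(0.29·5.67×10⁻⁸·13.59) = 3.822×10⁹ K⁴.

T ≈ 249 K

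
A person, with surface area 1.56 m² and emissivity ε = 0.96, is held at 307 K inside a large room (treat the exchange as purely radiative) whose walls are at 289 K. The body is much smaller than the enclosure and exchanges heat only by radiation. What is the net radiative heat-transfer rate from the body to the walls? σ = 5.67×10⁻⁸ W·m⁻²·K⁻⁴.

For a small grey body in a large enclosure: P_net = εσA(T_body⁴ − T_wall⁴).
A = 1.56 m²; T_body⁴ − T_wall⁴ = 8.883×10⁹ − 6.976×10⁹ = 1.907×10⁹ K⁴.
|P_net| = 0.96·5.67×10⁻⁸·1.560·1.907×10⁹.

P_net ≈ 162 W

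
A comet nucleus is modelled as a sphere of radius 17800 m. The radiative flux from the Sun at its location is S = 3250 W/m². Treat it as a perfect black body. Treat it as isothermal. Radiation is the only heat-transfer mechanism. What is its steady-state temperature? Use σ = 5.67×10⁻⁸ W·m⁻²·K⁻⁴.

At equilibrium, absorbed power = emitted power.
Absorbing cross-section = πr² = 9.954×10⁸ m²; emitting surface = 4πr² = 3.982×10⁹ m² (ratio 4).
S·A_cross = εσ·A_surf·T⁴  ⇒  T⁴ = S/(4σ).
T⁴ = 1.00·3250/(4·5.67×10⁻⁸) = 1.433×10¹⁰ K⁴.
T = (1.433×10¹⁰)^(1/4).

T ≈ 346 K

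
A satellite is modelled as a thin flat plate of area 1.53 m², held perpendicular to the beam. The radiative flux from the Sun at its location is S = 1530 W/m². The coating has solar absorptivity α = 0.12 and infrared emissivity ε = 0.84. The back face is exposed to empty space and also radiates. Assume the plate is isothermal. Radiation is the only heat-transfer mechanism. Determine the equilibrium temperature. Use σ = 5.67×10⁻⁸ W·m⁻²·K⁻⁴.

T ≈ 210 K

At equilibrium, absorbed power = emitted power.
Absorbing cross-section = A = 1.530 m²; emitting surface = 2A = 3.060 m² (ratio 2).
αS·A_cross = εσ·A_surf·T⁴  ⇒  T⁴ = αS/(ε·2σ).
T⁴ = 0.120·1530/(0.84·2·5.67×10⁻⁸) = 1.927×10⁹ K⁴.
T = (1.927×10⁹)^(1/4).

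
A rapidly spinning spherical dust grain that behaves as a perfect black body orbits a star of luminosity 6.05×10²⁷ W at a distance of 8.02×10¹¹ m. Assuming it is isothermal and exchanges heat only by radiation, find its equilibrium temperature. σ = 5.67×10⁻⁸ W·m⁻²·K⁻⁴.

First find the stellar flux at distance d: S = L/(4πd²) = 6.05×10²⁷/(4π·(8.02×10¹¹)²) = 748.5 W/m².
For an isothermal sphere, absorbed (1−a)S·πr² = emitted σ·4πr²·T⁴, so T⁴ = (1−a)S/(4σ).
T⁴ = 1.00·748.5/(4·5.67×10⁻⁸) = 3.300×10⁹ K⁴.

T ≈ 240 K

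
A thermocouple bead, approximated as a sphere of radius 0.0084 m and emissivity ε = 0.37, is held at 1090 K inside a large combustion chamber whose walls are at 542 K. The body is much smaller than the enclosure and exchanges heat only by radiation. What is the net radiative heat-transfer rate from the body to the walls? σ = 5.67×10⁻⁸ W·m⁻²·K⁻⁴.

For a small grey body in a large enclosure: P_net = εσA(T_body⁴ − T_wall⁴).
A = 4πr² = 8.867×10⁻⁴ m²; T_body⁴ − T_wall⁴ = 1.412×10¹² − 8.630×10¹⁰ = 1.325×10¹² K⁴.
|P_net| = 0.37·5.67×10⁻⁸·8.867×10⁻⁴·1.325×10¹².

P_net ≈ 24.7 W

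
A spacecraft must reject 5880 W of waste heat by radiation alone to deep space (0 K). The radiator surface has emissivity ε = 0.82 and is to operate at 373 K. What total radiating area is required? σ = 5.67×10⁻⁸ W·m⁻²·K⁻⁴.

P = εσA T⁴ ⇒ A = P/(εσT⁴).
T⁴ = 1.936×10¹⁰ K⁴.
A = 5880/(0.82 × 5.67×10⁻⁸ × 1.936×10¹⁰).

A ≈ 6.53 m²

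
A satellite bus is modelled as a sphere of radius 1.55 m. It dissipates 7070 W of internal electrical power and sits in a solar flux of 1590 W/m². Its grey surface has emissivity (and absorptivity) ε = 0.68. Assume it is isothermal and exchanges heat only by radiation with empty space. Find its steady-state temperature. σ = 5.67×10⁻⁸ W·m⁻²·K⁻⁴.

At steady state, absorbed solar power + internal power = radiated power.
Absorbed: α·S·A_cross = 0.68·1590·7.548 = 8161 W (cross-section πr²).
Total input = 8161 + 7070 = 15230 W.
Radiated: εσ·A_surf·T⁴ with A_surf = 4πr² = 30.19 m².
T⁴ = 15230/(0.68·5.67×10⁻⁸·30.19) = 1.308×10¹⁰ K⁴.

T ≈ 338 K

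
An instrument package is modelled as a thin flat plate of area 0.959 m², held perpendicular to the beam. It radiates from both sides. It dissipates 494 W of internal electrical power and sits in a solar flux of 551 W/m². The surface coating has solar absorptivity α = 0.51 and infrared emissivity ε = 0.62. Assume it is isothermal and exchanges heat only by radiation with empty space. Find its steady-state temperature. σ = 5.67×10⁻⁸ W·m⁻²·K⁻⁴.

At steady state, absorbed solar power + internal power = radiated power.
Absorbed: α·S·A_cross = 0.51·551·0.9590 = 269.5 W (cross-section A).
Total input = 269.5 + 494 = 763.5 W.
Radiated: εσ·A_surf·T⁴ with A_surf = 2A = 1.918 m².
T⁴ = 763.5/(0.62·5.67×10⁻⁸·1.918) = 1.132×10¹⁰ K⁴.

T ≈ 326 K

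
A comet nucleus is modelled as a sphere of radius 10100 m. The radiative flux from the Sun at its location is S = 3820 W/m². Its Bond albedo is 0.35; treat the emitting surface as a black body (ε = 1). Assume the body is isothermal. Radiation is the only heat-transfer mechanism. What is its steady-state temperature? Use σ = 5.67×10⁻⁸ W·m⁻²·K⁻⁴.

T ≈ 323 K

At equilibrium, absorbed power = emitted power.
Absorbing cross-section = πr² = 3.205×10⁸ m²; emitting surface = 4πr² = 1.282×10⁹ m² (ratio 4).
(1−a)S·A_cross = εσ·A_surf·T⁴  ⇒  T⁴ = (1−a)S/(4σ).
T⁴ = 0.650·3820/(4·5.67×10⁻⁸) = 1.095×10¹⁰ K⁴.
T = (1.095×10¹⁰)^(1/4).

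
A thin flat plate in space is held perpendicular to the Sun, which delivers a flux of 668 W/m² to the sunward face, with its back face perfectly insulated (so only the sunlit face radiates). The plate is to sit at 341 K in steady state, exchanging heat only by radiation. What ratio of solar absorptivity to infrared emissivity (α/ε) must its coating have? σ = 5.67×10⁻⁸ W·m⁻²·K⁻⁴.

α/ε ≈ 1.15

Balance: αS·A = εσ·1A·T⁴ ⇒ α/ε = σT⁴/S.
α/ε = 5.67×10⁻⁸·(341)⁴/668 = 5.67×10⁻⁸·1.352×10¹⁰/668.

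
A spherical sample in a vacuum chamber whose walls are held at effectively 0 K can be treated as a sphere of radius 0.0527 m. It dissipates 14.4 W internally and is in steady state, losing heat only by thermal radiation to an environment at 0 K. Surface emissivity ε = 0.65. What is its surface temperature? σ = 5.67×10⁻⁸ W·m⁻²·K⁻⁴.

Steady state: internal power = radiated power, P = εσA T⁴.
Radiating area A = 4πr² = 0.03490 m².
T⁴ = P/(εσA) = 14.4/(0.65·5.67×10⁻⁸·0.03490) = 1.120×10¹⁰ K⁴.
T = (1.120×10¹⁰)^(1/4).

T ≈ 325 K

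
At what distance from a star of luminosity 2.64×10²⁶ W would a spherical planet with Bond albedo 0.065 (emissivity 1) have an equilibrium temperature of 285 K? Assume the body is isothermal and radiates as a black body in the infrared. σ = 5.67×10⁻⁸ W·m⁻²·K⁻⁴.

For an isothermal black-emitting sphere, (1−a)S·πr² = σ·4πr²·T⁴ ⇒ S = 4σT⁴/(1−a).
S = 4·5.67×10⁻⁸·(285)⁴/0.935 = 1600 W/m².
Flux falls as S = L/(4πd²), so d = √(L/(4πS)) = √(2.64×10²⁶/(4π·1600)).

d ≈ 1.15×10¹¹ m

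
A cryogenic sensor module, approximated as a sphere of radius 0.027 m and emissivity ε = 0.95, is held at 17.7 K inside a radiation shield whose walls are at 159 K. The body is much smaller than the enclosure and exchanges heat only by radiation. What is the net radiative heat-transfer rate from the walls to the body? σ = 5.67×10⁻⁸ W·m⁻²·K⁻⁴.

For a small grey body in a large enclosure: P_net = εσA(T_body⁴ − T_wall⁴).
A = 4πr² = 0.009161 m²; T_body⁴ − T_wall⁴ = 98150 − 6.391×10⁸ = -6.390×10⁸ K⁴.
|P_net| = 0.95·5.67×10⁻⁸·0.009161·6.390×10⁸.

P_net ≈ 0.315 W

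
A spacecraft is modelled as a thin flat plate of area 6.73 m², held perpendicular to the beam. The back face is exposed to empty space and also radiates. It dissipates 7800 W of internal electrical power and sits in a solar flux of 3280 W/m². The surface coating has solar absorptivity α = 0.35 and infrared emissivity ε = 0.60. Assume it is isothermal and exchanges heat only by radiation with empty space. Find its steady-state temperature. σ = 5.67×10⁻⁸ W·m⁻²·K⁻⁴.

At steady state, absorbed solar power + internal power = radiated power.
Absorbed: α·S·A_cross = 0.35·3280·6.730 = 7726 W (cross-section A).
Total input = 7726 + 7800 = 15530 W.
Radiated: εσ·A_surf·T⁴ with A_surf = 2A = 13.46 m².
T⁴ = 15530/(0.60·5.67×10⁻⁸·13.46) = 3.391×10¹⁰ K⁴.

T ≈ 429 K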